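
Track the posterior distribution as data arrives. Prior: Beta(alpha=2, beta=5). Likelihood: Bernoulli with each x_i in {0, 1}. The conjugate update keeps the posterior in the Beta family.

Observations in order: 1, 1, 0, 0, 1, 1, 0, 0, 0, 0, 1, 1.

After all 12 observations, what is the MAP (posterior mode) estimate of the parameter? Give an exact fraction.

7/17

obs 1: x=1 → posterior Beta(3, 5)
obs 2: x=1 → posterior Beta(4, 5)
obs 3: x=0 → posterior Beta(4, 6)
obs 4: x=0 → posterior Beta(4, 7)
obs 5: x=1 → posterior Beta(5, 7)
obs 6: x=1 → posterior Beta(6, 7)
obs 7: x=0 → posterior Beta(6, 8)
obs 8: x=0 → posterior Beta(6, 9)
obs 9: x=0 → posterior Beta(6, 10)
obs 10: x=0 → posterior Beta(6, 11)
obs 11: x=1 → posterior Beta(7, 11)
obs 12: x=1 → posterior Beta(8, 11)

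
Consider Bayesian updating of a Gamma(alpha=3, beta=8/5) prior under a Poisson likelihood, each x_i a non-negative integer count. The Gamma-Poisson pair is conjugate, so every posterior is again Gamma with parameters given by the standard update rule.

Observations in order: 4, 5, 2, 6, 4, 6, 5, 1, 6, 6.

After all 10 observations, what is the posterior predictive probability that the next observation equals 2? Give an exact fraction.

obs 1: x=4 → posterior Gamma(7, 13/5)
obs 2: x=5 → posterior Gamma(12, 18/5)
obs 3: x=2 → posterior Gamma(14, 23/5)
obs 4: x=6 → posterior Gamma(20, 28/5)
obs 5: x=4 → posterior Gamma(24, 33/5)
obs 6: x=6 → posterior Gamma(30, 38/5)
obs 7: x=5 → posterior Gamma(35, 43/5)
obs 8: x=1 → posterior Gamma(36, 48/5)
obs 9: x=6 → posterior Gamma(42, 53/5)
obs 10: x=6 → posterior Gamma(48, 58/5)

882213474477663198572140101774279541520875016097625247305289476373347614129235637043200/6305363638114382967577649388296059341743507551613002820902558500524675920551051973770267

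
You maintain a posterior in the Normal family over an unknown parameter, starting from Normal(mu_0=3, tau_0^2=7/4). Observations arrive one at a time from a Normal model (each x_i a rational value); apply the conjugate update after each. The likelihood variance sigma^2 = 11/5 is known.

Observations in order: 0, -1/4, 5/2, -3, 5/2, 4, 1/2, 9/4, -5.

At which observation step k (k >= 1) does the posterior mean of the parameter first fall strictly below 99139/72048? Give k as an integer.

k = 2

obs 1: x=0 → posterior Normal(132/79, 77/79)
obs 2: x=-1/4 → posterior Normal(493/456, 77/114)
obs 3: x=5/2 → posterior Normal(843/596, 77/149)
obs 4: x=-3 → posterior Normal(423/736, 77/184)
obs 5: x=5/2 → posterior Normal(773/876, 77/219)
obs 6: x=4 → posterior Normal(1333/1016, 77/254)
obs 7: x=1/2 → posterior Normal(1403/1156, 77/289)
obs 8: x=9/4 → posterior Normal(859/648, 77/324)
obs 9: x=-5 → posterior Normal(509/718, 77/359)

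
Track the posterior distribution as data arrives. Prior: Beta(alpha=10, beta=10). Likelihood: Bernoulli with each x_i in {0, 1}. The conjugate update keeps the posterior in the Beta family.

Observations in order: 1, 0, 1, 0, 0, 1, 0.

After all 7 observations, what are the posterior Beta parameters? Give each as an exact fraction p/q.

alpha=13, beta=14

obs 1: x=1 → posterior Beta(11, 10)
obs 2: x=0 → posterior Beta(11, 11)
obs 3: x=1 → posterior Beta(12, 11)
obs 4: x=0 → posterior Beta(12, 12)
obs 5: x=0 → posterior Beta(12, 13)
obs 6: x=1 → posterior Beta(13, 13)
obs 7: x=0 → posterior Beta(13, 14)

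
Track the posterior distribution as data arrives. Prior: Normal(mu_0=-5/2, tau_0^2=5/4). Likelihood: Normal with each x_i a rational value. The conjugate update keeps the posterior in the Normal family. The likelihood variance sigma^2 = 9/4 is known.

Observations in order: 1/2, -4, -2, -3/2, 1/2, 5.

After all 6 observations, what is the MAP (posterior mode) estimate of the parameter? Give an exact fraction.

obs 1: x=1/2 → posterior Normal(-10/7, 45/56)
obs 2: x=-4 → posterior Normal(-40/19, 45/76)
obs 3: x=-2 → posterior Normal(-25/12, 15/32)
obs 4: x=-3/2 → posterior Normal(-115/58, 45/116)
obs 5: x=1/2 → posterior Normal(-55/34, 45/136)
obs 6: x=5 → posterior Normal(-10/13, 15/52)

-10/13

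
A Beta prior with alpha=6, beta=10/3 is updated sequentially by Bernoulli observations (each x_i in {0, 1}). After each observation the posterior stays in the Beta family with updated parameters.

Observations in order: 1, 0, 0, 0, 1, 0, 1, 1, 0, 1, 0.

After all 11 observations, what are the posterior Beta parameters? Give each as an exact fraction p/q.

alpha=11, beta=28/3

obs 1: x=1 → posterior Beta(7, 10/3)
obs 2: x=0 → posterior Beta(7, 13/3)
obs 3: x=0 → posterior Beta(7, 16/3)
obs 4: x=0 → posterior Beta(7, 19/3)
obs 5: x=1 → posterior Beta(8, 19/3)
obs 6: x=0 → posterior Beta(8, 22/3)
obs 7: x=1 → posterior Beta(9, 22/3)
obs 8: x=1 → posterior Beta(10, 22/3)
obs 9: x=0 → posterior Beta(10, 25/3)
obs 10: x=1 → posterior Beta(11, 25/3)
obs 11: x=0 → posterior Beta(11, 28/3)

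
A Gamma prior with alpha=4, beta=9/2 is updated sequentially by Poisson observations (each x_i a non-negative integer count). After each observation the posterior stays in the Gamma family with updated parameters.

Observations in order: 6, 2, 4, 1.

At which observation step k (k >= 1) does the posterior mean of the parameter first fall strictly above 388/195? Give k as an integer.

k = 3

obs 1: x=6 → posterior Gamma(10, 11/2)
obs 2: x=2 → posterior Gamma(12, 13/2)
obs 3: x=4 → posterior Gamma(16, 15/2)
obs 4: x=1 → posterior Gamma(17, 17/2)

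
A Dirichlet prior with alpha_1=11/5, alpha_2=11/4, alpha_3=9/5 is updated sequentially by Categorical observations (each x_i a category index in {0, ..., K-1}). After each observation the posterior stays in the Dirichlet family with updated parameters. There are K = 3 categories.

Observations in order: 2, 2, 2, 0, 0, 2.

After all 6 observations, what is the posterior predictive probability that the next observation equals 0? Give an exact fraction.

obs 1: x=2 → posterior Dirichlet(11/5, 11/4, 14/5)
obs 2: x=2 → posterior Dirichlet(11/5, 11/4, 19/5)
obs 3: x=2 → posterior Dirichlet(11/5, 11/4, 24/5)
obs 4: x=0 → posterior Dirichlet(16/5, 11/4, 24/5)
obs 5: x=0 → posterior Dirichlet(21/5, 11/4, 24/5)
obs 6: x=2 → posterior Dirichlet(21/5, 11/4, 29/5)

28/85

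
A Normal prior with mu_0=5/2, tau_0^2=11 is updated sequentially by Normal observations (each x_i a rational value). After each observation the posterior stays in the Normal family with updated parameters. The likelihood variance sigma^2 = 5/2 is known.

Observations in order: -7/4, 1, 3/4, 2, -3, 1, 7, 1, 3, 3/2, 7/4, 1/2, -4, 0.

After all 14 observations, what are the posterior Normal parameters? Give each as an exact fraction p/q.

obs 1: x=-7/4 → posterior Normal(-26/27, 55/27)
obs 2: x=1 → posterior Normal(-4/49, 55/49)
obs 3: x=3/4 → posterior Normal(25/142, 55/71)
obs 4: x=2 → posterior Normal(113/186, 55/93)
obs 5: x=-3 → posterior Normal(-19/230, 11/23)
obs 6: x=1 → posterior Normal(25/274, 55/137)
obs 7: x=7 → posterior Normal(111/106, 55/159)
obs 8: x=1 → posterior Normal(377/362, 55/181)
obs 9: x=3 → posterior Normal(509/406, 55/203)
obs 10: x=3/2 → posterior Normal(23/18, 11/45)
obs 11: x=7/4 → posterior Normal(326/247, 55/247)
obs 12: x=1/2 → posterior Normal(337/269, 55/269)
obs 13: x=-4 → posterior Normal(83/97, 55/291)
obs 14: x=0 → posterior Normal(249/313, 55/313)

mu_0=249/313, tau_0^2=55/313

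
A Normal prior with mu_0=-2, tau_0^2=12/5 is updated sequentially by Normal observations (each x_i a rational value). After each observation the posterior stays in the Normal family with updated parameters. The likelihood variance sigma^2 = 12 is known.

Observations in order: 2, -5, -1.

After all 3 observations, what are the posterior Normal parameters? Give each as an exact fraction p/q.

mu_0=-7/4, tau_0^2=3/2

obs 1: x=2 → posterior Normal(-4/3, 2)
obs 2: x=-5 → posterior Normal(-13/7, 12/7)
obs 3: x=-1 → posterior Normal(-7/4, 3/2)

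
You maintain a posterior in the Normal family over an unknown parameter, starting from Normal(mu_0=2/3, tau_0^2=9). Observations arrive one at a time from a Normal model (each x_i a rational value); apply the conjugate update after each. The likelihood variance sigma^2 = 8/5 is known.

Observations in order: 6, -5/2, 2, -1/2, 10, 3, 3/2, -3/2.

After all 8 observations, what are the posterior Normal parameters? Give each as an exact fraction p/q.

mu_0=1223/552, tau_0^2=9/46

obs 1: x=6 → posterior Normal(826/159, 72/53)
obs 2: x=-5/2 → posterior Normal(977/588, 36/49)
obs 3: x=2 → posterior Normal(1517/858, 72/143)
obs 4: x=-1/2 → posterior Normal(691/564, 18/47)
obs 5: x=10 → posterior Normal(2041/699, 72/233)
obs 6: x=3 → posterior Normal(1223/417, 36/139)
obs 7: x=3/2 → posterior Normal(5297/1938, 72/323)
obs 8: x=-3/2 → posterior Normal(1223/552, 9/46)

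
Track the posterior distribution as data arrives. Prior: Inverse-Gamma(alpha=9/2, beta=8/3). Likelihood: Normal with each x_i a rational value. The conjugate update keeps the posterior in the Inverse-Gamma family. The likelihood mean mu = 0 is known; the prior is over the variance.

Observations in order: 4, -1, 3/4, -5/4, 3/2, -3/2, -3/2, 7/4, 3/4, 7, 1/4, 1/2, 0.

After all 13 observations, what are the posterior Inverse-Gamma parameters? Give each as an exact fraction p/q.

obs 1: x=4 → posterior Inverse-Gamma(5, 32/3)
obs 2: x=-1 → posterior Inverse-Gamma(11/2, 67/6)
obs 3: x=3/4 → posterior Inverse-Gamma(6, 1099/96)
obs 4: x=-5/4 → posterior Inverse-Gamma(13/2, 587/48)
obs 5: x=3/2 → posterior Inverse-Gamma(7, 641/48)
obs 6: x=-3/2 → posterior Inverse-Gamma(15/2, 695/48)
obs 7: x=-3/2 → posterior Inverse-Gamma(8, 749/48)
obs 8: x=7/4 → posterior Inverse-Gamma(17/2, 1645/96)
obs 9: x=3/4 → posterior Inverse-Gamma(9, 209/12)
obs 10: x=7 → posterior Inverse-Gamma(19/2, 503/12)
obs 11: x=1/4 → posterior Inverse-Gamma(10, 4027/96)
obs 12: x=1/2 → posterior Inverse-Gamma(21/2, 4039/96)
obs 13: x=0 → posterior Inverse-Gamma(11, 4039/96)

alpha=11, beta=4039/96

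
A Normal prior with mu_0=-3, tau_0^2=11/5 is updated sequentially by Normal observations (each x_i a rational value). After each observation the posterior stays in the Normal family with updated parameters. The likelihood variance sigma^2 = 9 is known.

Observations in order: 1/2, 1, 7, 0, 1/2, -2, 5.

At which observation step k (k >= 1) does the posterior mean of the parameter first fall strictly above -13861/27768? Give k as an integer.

k = 4

obs 1: x=1/2 → posterior Normal(-37/16, 99/56)
obs 2: x=1 → posterior Normal(-237/134, 99/67)
obs 3: x=7 → posterior Normal(-83/156, 33/26)
obs 4: x=0 → posterior Normal(-83/178, 99/89)
obs 5: x=1/2 → posterior Normal(-9/25, 99/100)
obs 6: x=-2 → posterior Normal(-58/111, 33/37)
obs 7: x=5 → posterior Normal(-3/122, 99/122)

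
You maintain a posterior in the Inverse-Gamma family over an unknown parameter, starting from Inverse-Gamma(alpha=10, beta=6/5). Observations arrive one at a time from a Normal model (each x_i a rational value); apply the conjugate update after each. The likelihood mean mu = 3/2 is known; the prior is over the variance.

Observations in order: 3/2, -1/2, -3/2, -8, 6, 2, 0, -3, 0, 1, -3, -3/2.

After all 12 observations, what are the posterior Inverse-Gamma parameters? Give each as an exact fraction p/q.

obs 1: x=3/2 → posterior Inverse-Gamma(21/2, 6/5)
obs 2: x=-1/2 → posterior Inverse-Gamma(11, 16/5)
obs 3: x=-3/2 → posterior Inverse-Gamma(23/2, 77/10)
obs 4: x=-8 → posterior Inverse-Gamma(12, 2113/40)
obs 5: x=6 → posterior Inverse-Gamma(25/2, 1259/20)
obs 6: x=2 → posterior Inverse-Gamma(13, 2523/40)
obs 7: x=0 → posterior Inverse-Gamma(27/2, 321/5)
obs 8: x=-3 → posterior Inverse-Gamma(14, 2973/40)
obs 9: x=0 → posterior Inverse-Gamma(29/2, 1509/20)
obs 10: x=1 → posterior Inverse-Gamma(15, 3023/40)
obs 11: x=-3 → posterior Inverse-Gamma(31/2, 857/10)
obs 12: x=-3/2 → posterior Inverse-Gamma(16, 451/5)

alpha=16, beta=451/5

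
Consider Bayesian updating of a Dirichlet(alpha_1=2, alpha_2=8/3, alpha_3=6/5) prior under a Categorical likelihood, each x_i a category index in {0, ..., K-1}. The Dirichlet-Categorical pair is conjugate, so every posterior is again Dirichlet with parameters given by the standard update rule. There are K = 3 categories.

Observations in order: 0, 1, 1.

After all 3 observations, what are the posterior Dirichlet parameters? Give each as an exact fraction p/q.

obs 1: x=0 → posterior Dirichlet(3, 8/3, 6/5)
obs 2: x=1 → posterior Dirichlet(3, 11/3, 6/5)
obs 3: x=1 → posterior Dirichlet(3, 14/3, 6/5)

alpha_1=3, alpha_2=14/3, alpha_3=6/5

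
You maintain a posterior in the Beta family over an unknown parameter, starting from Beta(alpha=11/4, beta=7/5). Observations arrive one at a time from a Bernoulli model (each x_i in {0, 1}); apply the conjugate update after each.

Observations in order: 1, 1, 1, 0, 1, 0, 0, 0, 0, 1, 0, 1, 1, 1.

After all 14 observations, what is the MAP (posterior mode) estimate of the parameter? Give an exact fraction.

obs 1: x=1 → posterior Beta(15/4, 7/5)
obs 2: x=1 → posterior Beta(19/4, 7/5)
obs 3: x=1 → posterior Beta(23/4, 7/5)
obs 4: x=0 → posterior Beta(23/4, 12/5)
obs 5: x=1 → posterior Beta(27/4, 12/5)
obs 6: x=0 → posterior Beta(27/4, 17/5)
obs 7: x=0 → posterior Beta(27/4, 22/5)
obs 8: x=0 → posterior Beta(27/4, 27/5)
obs 9: x=0 → posterior Beta(27/4, 32/5)
obs 10: x=1 → posterior Beta(31/4, 32/5)
obs 11: x=0 → posterior Beta(31/4, 37/5)
obs 12: x=1 → posterior Beta(35/4, 37/5)
obs 13: x=1 → posterior Beta(39/4, 37/5)
obs 14: x=1 → posterior Beta(43/4, 37/5)

195/323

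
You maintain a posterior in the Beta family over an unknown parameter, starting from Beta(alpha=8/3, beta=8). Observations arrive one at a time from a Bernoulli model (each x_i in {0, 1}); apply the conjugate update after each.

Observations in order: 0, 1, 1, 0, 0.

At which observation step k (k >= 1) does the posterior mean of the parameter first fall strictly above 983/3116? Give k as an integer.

k = 3

obs 1: x=0 → posterior Beta(8/3, 9)
obs 2: x=1 → posterior Beta(11/3, 9)
obs 3: x=1 → posterior Beta(14/3, 9)
obs 4: x=0 → posterior Beta(14/3, 10)
obs 5: x=0 → posterior Beta(14/3, 11)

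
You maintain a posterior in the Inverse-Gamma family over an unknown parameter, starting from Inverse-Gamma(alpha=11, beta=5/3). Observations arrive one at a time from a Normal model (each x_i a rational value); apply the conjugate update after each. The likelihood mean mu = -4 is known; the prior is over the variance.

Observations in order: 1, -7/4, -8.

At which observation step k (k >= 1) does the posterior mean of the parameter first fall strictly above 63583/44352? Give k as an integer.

k = 2

obs 1: x=1 → posterior Inverse-Gamma(23/2, 85/6)
obs 2: x=-7/4 → posterior Inverse-Gamma(12, 1603/96)
obs 3: x=-8 → posterior Inverse-Gamma(25/2, 2371/96)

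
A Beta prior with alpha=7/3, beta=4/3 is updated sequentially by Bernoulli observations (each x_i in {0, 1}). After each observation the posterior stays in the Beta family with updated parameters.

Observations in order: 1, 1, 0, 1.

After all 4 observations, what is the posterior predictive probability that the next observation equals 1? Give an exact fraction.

16/23

obs 1: x=1 → posterior Beta(10/3, 4/3)
obs 2: x=1 → posterior Beta(13/3, 4/3)
obs 3: x=0 → posterior Beta(13/3, 7/3)
obs 4: x=1 → posterior Beta(16/3, 7/3)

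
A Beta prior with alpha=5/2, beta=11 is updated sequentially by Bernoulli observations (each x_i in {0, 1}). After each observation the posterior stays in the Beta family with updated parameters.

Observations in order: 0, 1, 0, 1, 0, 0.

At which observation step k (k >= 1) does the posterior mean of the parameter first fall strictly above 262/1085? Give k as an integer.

k = 4

obs 1: x=0 → posterior Beta(5/2, 12)
obs 2: x=1 → posterior Beta(7/2, 12)
obs 3: x=0 → posterior Beta(7/2, 13)
obs 4: x=1 → posterior Beta(9/2, 13)
obs 5: x=0 → posterior Beta(9/2, 14)
obs 6: x=0 → posterior Beta(9/2, 15)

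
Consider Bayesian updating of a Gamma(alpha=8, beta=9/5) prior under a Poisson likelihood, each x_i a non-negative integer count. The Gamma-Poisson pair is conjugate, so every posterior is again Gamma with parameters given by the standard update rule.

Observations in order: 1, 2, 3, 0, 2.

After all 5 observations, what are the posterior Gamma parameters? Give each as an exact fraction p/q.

alpha=16, beta=34/5

obs 1: x=1 → posterior Gamma(9, 14/5)
obs 2: x=2 → posterior Gamma(11, 19/5)
obs 3: x=3 → posterior Gamma(14, 24/5)
obs 4: x=0 → posterior Gamma(14, 29/5)
obs 5: x=2 → posterior Gamma(16, 34/5)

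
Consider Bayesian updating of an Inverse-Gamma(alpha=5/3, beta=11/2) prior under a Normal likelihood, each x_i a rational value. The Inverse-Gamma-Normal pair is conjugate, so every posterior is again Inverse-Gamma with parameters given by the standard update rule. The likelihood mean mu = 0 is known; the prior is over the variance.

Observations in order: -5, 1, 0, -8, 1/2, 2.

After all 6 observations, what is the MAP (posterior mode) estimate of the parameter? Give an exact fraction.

1263/136

obs 1: x=-5 → posterior Inverse-Gamma(13/6, 18)
obs 2: x=1 → posterior Inverse-Gamma(8/3, 37/2)
obs 3: x=0 → posterior Inverse-Gamma(19/6, 37/2)
obs 4: x=-8 → posterior Inverse-Gamma(11/3, 101/2)
obs 5: x=1/2 → posterior Inverse-Gamma(25/6, 405/8)
obs 6: x=2 → posterior Inverse-Gamma(14/3, 421/8)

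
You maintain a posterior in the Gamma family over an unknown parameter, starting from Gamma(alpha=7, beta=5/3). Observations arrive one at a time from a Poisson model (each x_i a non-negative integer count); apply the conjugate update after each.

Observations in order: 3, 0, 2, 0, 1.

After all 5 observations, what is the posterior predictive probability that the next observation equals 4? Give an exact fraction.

obs 1: x=3 → posterior Gamma(10, 8/3)
obs 2: x=0 → posterior Gamma(10, 11/3)
obs 3: x=2 → posterior Gamma(12, 14/3)
obs 4: x=0 → posterior Gamma(12, 17/3)
obs 5: x=1 → posterior Gamma(13, 20/3)

12076646400000000000000/141050039560662968926103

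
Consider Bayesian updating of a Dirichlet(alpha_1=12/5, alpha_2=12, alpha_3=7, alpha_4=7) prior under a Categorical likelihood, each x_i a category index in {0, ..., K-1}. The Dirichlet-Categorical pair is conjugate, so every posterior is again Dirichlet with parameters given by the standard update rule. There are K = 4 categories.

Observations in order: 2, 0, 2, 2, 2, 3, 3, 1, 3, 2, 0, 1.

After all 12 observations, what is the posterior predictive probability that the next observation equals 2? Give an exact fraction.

obs 1: x=2 → posterior Dirichlet(12/5, 12, 8, 7)
obs 2: x=0 → posterior Dirichlet(17/5, 12, 8, 7)
obs 3: x=2 → posterior Dirichlet(17/5, 12, 9, 7)
obs 4: x=2 → posterior Dirichlet(17/5, 12, 10, 7)
obs 5: x=2 → posterior Dirichlet(17/5, 12, 11, 7)
obs 6: x=3 → posterior Dirichlet(17/5, 12, 11, 8)
obs 7: x=3 → posterior Dirichlet(17/5, 12, 11, 9)
obs 8: x=1 → posterior Dirichlet(17/5, 13, 11, 9)
obs 9: x=3 → posterior Dirichlet(17/5, 13, 11, 10)
obs 10: x=2 → posterior Dirichlet(17/5, 13, 12, 10)
obs 11: x=0 → posterior Dirichlet(22/5, 13, 12, 10)
obs 12: x=1 → posterior Dirichlet(22/5, 14, 12, 10)

30/101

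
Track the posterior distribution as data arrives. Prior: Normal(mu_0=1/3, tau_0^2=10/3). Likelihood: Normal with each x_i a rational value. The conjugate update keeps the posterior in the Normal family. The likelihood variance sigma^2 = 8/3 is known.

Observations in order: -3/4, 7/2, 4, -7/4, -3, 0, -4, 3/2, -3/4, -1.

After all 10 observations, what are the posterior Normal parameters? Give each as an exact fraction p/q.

obs 1: x=-3/4 → posterior Normal(-29/108, 40/27)
obs 2: x=7/2 → posterior Normal(181/168, 20/21)
obs 3: x=4 → posterior Normal(421/228, 40/57)
obs 4: x=-7/4 → posterior Normal(79/72, 5/9)
obs 5: x=-3 → posterior Normal(34/87, 40/87)
obs 6: x=0 → posterior Normal(1/3, 20/51)
obs 7: x=-4 → posterior Normal(-2/9, 40/117)
obs 8: x=3/2 → posterior Normal(-7/264, 10/33)
obs 9: x=-3/4 → posterior Normal(-59/588, 40/147)
obs 10: x=-1 → posterior Normal(-119/648, 20/81)

mu_0=-119/648, tau_0^2=20/81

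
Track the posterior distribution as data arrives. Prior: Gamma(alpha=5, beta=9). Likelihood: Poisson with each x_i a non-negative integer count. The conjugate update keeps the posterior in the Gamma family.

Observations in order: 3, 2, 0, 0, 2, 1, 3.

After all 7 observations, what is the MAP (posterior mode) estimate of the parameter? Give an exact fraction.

obs 1: x=3 → posterior Gamma(8, 10)
obs 2: x=2 → posterior Gamma(10, 11)
obs 3: x=0 → posterior Gamma(10, 12)
obs 4: x=0 → posterior Gamma(10, 13)
obs 5: x=2 → posterior Gamma(12, 14)
obs 6: x=1 → posterior Gamma(13, 15)
obs 7: x=3 → posterior Gamma(16, 16)

15/16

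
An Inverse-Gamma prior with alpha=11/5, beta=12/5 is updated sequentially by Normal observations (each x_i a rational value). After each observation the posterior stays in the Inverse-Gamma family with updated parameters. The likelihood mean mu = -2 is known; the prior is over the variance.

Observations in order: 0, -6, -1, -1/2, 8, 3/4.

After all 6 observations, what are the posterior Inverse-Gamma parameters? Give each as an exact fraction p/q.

alpha=26/5, beta=10849/160

obs 1: x=0 → posterior Inverse-Gamma(27/10, 22/5)
obs 2: x=-6 → posterior Inverse-Gamma(16/5, 62/5)
obs 3: x=-1 → posterior Inverse-Gamma(37/10, 129/10)
obs 4: x=-1/2 → posterior Inverse-Gamma(21/5, 561/40)
obs 5: x=8 → posterior Inverse-Gamma(47/10, 2561/40)
obs 6: x=3/4 → posterior Inverse-Gamma(26/5, 10849/160)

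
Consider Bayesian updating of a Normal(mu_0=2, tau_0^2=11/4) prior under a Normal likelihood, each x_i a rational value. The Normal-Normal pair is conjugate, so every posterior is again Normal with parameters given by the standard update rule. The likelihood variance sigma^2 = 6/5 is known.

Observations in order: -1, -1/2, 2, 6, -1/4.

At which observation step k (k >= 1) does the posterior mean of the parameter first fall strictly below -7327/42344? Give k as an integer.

k = 2

obs 1: x=-1 → posterior Normal(-7/79, 66/79)
obs 2: x=-1/2 → posterior Normal(-69/268, 33/67)
obs 3: x=2 → posterior Normal(151/378, 22/63)
obs 4: x=6 → posterior Normal(811/488, 33/122)
obs 5: x=-1/4 → posterior Normal(1567/1196, 66/299)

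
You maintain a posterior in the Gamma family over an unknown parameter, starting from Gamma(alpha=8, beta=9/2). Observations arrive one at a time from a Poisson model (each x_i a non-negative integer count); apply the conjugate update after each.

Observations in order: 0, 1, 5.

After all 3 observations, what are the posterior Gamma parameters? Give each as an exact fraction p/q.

obs 1: x=0 → posterior Gamma(8, 11/2)
obs 2: x=1 → posterior Gamma(9, 13/2)
obs 3: x=5 → posterior Gamma(14, 15/2)

alpha=14, beta=15/2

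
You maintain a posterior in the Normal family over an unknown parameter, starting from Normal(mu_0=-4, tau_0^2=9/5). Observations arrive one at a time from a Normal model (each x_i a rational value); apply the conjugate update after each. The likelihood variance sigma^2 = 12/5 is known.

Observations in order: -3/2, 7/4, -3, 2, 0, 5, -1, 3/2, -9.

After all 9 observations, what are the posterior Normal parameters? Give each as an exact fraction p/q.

mu_0=-115/124, tau_0^2=36/155

obs 1: x=-3/2 → posterior Normal(-41/14, 36/35)
obs 2: x=7/4 → posterior Normal(-61/40, 18/25)
obs 3: x=-3 → posterior Normal(-97/52, 36/65)
obs 4: x=2 → posterior Normal(-73/64, 9/20)
obs 5: x=0 → posterior Normal(-73/76, 36/95)
obs 6: x=5 → posterior Normal(-13/88, 18/55)
obs 7: x=-1 → posterior Normal(-1/4, 36/125)
obs 8: x=3/2 → posterior Normal(-1/16, 9/35)
obs 9: x=-9 → posterior Normal(-115/124, 36/155)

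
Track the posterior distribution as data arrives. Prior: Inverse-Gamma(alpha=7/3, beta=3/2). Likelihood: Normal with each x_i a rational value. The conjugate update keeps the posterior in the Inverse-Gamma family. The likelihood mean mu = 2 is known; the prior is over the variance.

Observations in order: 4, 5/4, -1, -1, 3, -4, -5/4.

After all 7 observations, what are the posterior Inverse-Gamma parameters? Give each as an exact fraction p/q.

alpha=35/6, beta=585/16

obs 1: x=4 → posterior Inverse-Gamma(17/6, 7/2)
obs 2: x=5/4 → posterior Inverse-Gamma(10/3, 121/32)
obs 3: x=-1 → posterior Inverse-Gamma(23/6, 265/32)
obs 4: x=-1 → posterior Inverse-Gamma(13/3, 409/32)
obs 5: x=3 → posterior Inverse-Gamma(29/6, 425/32)
obs 6: x=-4 → posterior Inverse-Gamma(16/3, 1001/32)
obs 7: x=-5/4 → posterior Inverse-Gamma(35/6, 585/16)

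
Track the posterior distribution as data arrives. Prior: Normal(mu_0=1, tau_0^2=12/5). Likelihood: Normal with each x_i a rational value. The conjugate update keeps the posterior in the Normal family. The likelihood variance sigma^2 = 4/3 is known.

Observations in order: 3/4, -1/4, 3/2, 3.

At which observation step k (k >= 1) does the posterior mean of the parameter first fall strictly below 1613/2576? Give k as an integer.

obs 1: x=3/4 → posterior Normal(47/56, 6/7)
obs 2: x=-1/4 → posterior Normal(19/46, 12/23)
obs 3: x=3/2 → posterior Normal(23/32, 3/8)
obs 4: x=3 → posterior Normal(50/41, 12/41)

k = 2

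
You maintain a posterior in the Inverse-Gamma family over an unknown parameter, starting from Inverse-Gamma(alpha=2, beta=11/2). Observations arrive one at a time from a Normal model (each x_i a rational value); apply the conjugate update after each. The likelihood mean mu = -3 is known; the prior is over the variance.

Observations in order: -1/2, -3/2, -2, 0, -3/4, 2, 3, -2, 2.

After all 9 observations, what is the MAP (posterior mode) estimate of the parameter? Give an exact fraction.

obs 1: x=-1/2 → posterior Inverse-Gamma(5/2, 69/8)
obs 2: x=-3/2 → posterior Inverse-Gamma(3, 39/4)
obs 3: x=-2 → posterior Inverse-Gamma(7/2, 41/4)
obs 4: x=0 → posterior Inverse-Gamma(4, 59/4)
obs 5: x=-3/4 → posterior Inverse-Gamma(9/2, 553/32)
obs 6: x=2 → posterior Inverse-Gamma(5, 953/32)
obs 7: x=3 → posterior Inverse-Gamma(11/2, 1529/32)
obs 8: x=-2 → posterior Inverse-Gamma(6, 1545/32)
obs 9: x=2 → posterior Inverse-Gamma(13/2, 1945/32)

389/48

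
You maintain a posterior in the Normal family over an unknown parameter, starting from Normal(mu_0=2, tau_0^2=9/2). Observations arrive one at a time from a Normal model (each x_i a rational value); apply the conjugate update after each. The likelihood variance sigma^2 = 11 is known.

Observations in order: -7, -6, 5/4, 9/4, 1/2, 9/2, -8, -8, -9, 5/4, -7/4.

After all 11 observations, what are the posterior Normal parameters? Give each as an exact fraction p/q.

mu_0=-226/121, tau_0^2=9/11

obs 1: x=-7 → posterior Normal(-19/31, 99/31)
obs 2: x=-6 → posterior Normal(-73/40, 99/40)
obs 3: x=5/4 → posterior Normal(-247/196, 99/49)
obs 4: x=9/4 → posterior Normal(-83/116, 99/58)
obs 5: x=1/2 → posterior Normal(-37/67, 99/67)
obs 6: x=9/2 → posterior Normal(7/152, 99/76)
obs 7: x=-8 → posterior Normal(-137/170, 99/85)
obs 8: x=-8 → posterior Normal(-281/188, 99/94)
obs 9: x=-9 → posterior Normal(-443/206, 99/103)
obs 10: x=5/4 → posterior Normal(-841/448, 99/112)
obs 11: x=-7/4 → posterior Normal(-226/121, 9/11)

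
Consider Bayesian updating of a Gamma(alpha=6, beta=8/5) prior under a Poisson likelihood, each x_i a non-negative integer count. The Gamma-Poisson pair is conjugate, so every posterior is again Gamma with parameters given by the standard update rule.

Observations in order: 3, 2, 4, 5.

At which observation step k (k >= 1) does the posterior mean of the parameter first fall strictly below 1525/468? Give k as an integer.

k = 2

obs 1: x=3 → posterior Gamma(9, 13/5)
obs 2: x=2 → posterior Gamma(11, 18/5)
obs 3: x=4 → posterior Gamma(15, 23/5)
obs 4: x=5 → posterior Gamma(20, 28/5)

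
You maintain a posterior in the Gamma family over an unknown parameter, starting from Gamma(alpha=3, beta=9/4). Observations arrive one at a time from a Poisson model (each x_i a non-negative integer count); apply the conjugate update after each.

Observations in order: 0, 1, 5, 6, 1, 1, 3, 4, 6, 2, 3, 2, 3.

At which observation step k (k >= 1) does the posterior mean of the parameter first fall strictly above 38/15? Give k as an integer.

k = 9

obs 1: x=0 → posterior Gamma(3, 13/4)
obs 2: x=1 → posterior Gamma(4, 17/4)
obs 3: x=5 → posterior Gamma(9, 21/4)
obs 4: x=6 → posterior Gamma(15, 25/4)
obs 5: x=1 → posterior Gamma(16, 29/4)
obs 6: x=1 → posterior Gamma(17, 33/4)
obs 7: x=3 → posterior Gamma(20, 37/4)
obs 8: x=4 → posterior Gamma(24, 41/4)
obs 9: x=6 → posterior Gamma(30, 45/4)
obs 10: x=2 → posterior Gamma(32, 49/4)
obs 11: x=3 → posterior Gamma(35, 53/4)
obs 12: x=2 → posterior Gamma(37, 57/4)
obs 13: x=3 → posterior Gamma(40, 61/4)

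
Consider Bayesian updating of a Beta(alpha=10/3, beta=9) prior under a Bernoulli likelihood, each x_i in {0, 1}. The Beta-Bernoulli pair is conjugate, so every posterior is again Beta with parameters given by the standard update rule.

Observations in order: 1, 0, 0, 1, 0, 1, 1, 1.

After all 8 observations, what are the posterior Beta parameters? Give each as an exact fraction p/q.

obs 1: x=1 → posterior Beta(13/3, 9)
obs 2: x=0 → posterior Beta(13/3, 10)
obs 3: x=0 → posterior Beta(13/3, 11)
obs 4: x=1 → posterior Beta(16/3, 11)
obs 5: x=0 → posterior Beta(16/3, 12)
obs 6: x=1 → posterior Beta(19/3, 12)
obs 7: x=1 → posterior Beta(22/3, 12)
obs 8: x=1 → posterior Beta(25/3, 12)

alpha=25/3, beta=12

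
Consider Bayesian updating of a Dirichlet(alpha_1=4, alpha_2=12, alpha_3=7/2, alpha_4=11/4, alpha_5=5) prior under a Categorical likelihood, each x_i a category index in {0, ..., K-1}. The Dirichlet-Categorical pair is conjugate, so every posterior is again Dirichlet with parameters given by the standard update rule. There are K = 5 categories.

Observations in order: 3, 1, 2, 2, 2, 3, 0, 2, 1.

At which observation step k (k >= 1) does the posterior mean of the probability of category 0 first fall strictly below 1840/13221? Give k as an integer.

obs 1: x=3 → posterior Dirichlet(4, 12, 7/2, 15/4, 5)
obs 2: x=1 → posterior Dirichlet(4, 13, 7/2, 15/4, 5)
obs 3: x=2 → posterior Dirichlet(4, 13, 9/2, 15/4, 5)
obs 4: x=2 → posterior Dirichlet(4, 13, 11/2, 15/4, 5)
obs 5: x=2 → posterior Dirichlet(4, 13, 13/2, 15/4, 5)
obs 6: x=3 → posterior Dirichlet(4, 13, 13/2, 19/4, 5)
obs 7: x=0 → posterior Dirichlet(5, 13, 13/2, 19/4, 5)
obs 8: x=2 → posterior Dirichlet(5, 13, 15/2, 19/4, 5)
obs 9: x=1 → posterior Dirichlet(5, 14, 15/2, 19/4, 5)

k = 2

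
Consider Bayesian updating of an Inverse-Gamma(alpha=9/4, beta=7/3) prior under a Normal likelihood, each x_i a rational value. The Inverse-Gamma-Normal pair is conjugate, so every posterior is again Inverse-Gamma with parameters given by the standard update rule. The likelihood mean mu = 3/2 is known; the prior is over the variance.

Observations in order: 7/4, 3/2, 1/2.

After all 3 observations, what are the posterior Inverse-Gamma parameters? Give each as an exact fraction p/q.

alpha=15/4, beta=275/96

obs 1: x=7/4 → posterior Inverse-Gamma(11/4, 227/96)
obs 2: x=3/2 → posterior Inverse-Gamma(13/4, 227/96)
obs 3: x=1/2 → posterior Inverse-Gamma(15/4, 275/96)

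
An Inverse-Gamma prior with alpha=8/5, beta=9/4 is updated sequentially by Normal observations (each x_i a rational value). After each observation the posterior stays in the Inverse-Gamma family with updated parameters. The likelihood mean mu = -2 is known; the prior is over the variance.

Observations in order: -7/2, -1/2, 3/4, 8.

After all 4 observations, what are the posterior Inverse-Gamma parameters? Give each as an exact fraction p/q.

alpha=18/5, beta=1865/32

obs 1: x=-7/2 → posterior Inverse-Gamma(21/10, 27/8)
obs 2: x=-1/2 → posterior Inverse-Gamma(13/5, 9/2)
obs 3: x=3/4 → posterior Inverse-Gamma(31/10, 265/32)
obs 4: x=8 → posterior Inverse-Gamma(18/5, 1865/32)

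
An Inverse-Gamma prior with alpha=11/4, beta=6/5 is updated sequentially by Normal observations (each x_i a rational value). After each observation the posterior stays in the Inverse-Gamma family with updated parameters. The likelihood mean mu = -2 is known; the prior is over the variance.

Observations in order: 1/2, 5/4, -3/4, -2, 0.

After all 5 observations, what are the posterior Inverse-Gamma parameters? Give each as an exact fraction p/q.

obs 1: x=1/2 → posterior Inverse-Gamma(13/4, 173/40)
obs 2: x=5/4 → posterior Inverse-Gamma(15/4, 1537/160)
obs 3: x=-3/4 → posterior Inverse-Gamma(17/4, 831/80)
obs 4: x=-2 → posterior Inverse-Gamma(19/4, 831/80)
obs 5: x=0 → posterior Inverse-Gamma(21/4, 991/80)

alpha=21/4, beta=991/80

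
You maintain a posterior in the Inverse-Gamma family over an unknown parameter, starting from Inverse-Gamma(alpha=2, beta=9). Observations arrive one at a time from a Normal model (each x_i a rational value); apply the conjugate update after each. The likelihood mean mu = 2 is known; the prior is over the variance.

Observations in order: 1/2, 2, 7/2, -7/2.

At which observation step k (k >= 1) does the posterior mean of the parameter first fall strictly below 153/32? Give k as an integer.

k = 3

obs 1: x=1/2 → posterior Inverse-Gamma(5/2, 81/8)
obs 2: x=2 → posterior Inverse-Gamma(3, 81/8)
obs 3: x=7/2 → posterior Inverse-Gamma(7/2, 45/4)
obs 4: x=-7/2 → posterior Inverse-Gamma(4, 211/8)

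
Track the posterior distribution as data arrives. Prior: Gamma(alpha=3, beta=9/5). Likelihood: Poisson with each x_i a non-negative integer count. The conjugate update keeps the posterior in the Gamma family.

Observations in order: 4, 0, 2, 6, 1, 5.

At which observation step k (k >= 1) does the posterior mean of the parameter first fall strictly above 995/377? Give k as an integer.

obs 1: x=4 → posterior Gamma(7, 14/5)
obs 2: x=0 → posterior Gamma(7, 19/5)
obs 3: x=2 → posterior Gamma(9, 24/5)
obs 4: x=6 → posterior Gamma(15, 29/5)
obs 5: x=1 → posterior Gamma(16, 34/5)
obs 6: x=5 → posterior Gamma(21, 39/5)

k = 6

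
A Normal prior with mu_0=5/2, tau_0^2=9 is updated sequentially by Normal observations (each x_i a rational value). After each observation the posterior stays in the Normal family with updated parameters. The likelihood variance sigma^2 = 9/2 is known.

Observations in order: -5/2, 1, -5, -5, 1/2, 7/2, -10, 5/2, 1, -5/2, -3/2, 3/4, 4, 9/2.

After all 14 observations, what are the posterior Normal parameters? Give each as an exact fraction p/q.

mu_0=-15/29, tau_0^2=9/29

obs 1: x=-5/2 → posterior Normal(-5/6, 3)
obs 2: x=1 → posterior Normal(-1/10, 9/5)
obs 3: x=-5 → posterior Normal(-3/2, 9/7)
obs 4: x=-5 → posterior Normal(-41/18, 1)
obs 5: x=1/2 → posterior Normal(-39/22, 9/11)
obs 6: x=7/2 → posterior Normal(-25/26, 9/13)
obs 7: x=-10 → posterior Normal(-13/6, 3/5)
obs 8: x=5/2 → posterior Normal(-55/34, 9/17)
obs 9: x=1 → posterior Normal(-51/38, 9/19)
obs 10: x=-5/2 → posterior Normal(-61/42, 3/7)
obs 11: x=-3/2 → posterior Normal(-67/46, 9/23)
obs 12: x=3/4 → posterior Normal(-32/25, 9/25)
obs 13: x=4 → posterior Normal(-8/9, 1/3)
obs 14: x=9/2 → posterior Normal(-15/29, 9/29)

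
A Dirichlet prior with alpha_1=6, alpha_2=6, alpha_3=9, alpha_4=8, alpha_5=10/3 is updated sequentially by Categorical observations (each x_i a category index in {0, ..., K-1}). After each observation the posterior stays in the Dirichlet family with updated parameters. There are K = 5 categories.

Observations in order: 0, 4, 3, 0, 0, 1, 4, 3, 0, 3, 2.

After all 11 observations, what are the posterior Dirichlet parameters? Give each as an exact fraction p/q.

obs 1: x=0 → posterior Dirichlet(7, 6, 9, 8, 10/3)
obs 2: x=4 → posterior Dirichlet(7, 6, 9, 8, 13/3)
obs 3: x=3 → posterior Dirichlet(7, 6, 9, 9, 13/3)
obs 4: x=0 → posterior Dirichlet(8, 6, 9, 9, 13/3)
obs 5: x=0 → posterior Dirichlet(9, 6, 9, 9, 13/3)
obs 6: x=1 → posterior Dirichlet(9, 7, 9, 9, 13/3)
obs 7: x=4 → posterior Dirichlet(9, 7, 9, 9, 16/3)
obs 8: x=3 → posterior Dirichlet(9, 7, 9, 10, 16/3)
obs 9: x=0 → posterior Dirichlet(10, 7, 9, 10, 16/3)
obs 10: x=3 → posterior Dirichlet(10, 7, 9, 11, 16/3)
obs 11: x=2 → posterior Dirichlet(10, 7, 10, 11, 16/3)

alpha_1=10, alpha_2=7, alpha_3=10, alpha_4=11, alpha_5=16/3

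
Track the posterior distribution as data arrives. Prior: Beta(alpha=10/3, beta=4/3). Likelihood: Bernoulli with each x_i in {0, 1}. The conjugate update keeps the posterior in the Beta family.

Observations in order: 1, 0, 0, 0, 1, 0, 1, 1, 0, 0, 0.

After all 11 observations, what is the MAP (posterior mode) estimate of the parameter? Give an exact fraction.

19/41

obs 1: x=1 → posterior Beta(13/3, 4/3)
obs 2: x=0 → posterior Beta(13/3, 7/3)
obs 3: x=0 → posterior Beta(13/3, 10/3)
obs 4: x=0 → posterior Beta(13/3, 13/3)
obs 5: x=1 → posterior Beta(16/3, 13/3)
obs 6: x=0 → posterior Beta(16/3, 16/3)
obs 7: x=1 → posterior Beta(19/3, 16/3)
obs 8: x=1 → posterior Beta(22/3, 16/3)
obs 9: x=0 → posterior Beta(22/3, 19/3)
obs 10: x=0 → posterior Beta(22/3, 22/3)
obs 11: x=0 → posterior Beta(22/3, 25/3)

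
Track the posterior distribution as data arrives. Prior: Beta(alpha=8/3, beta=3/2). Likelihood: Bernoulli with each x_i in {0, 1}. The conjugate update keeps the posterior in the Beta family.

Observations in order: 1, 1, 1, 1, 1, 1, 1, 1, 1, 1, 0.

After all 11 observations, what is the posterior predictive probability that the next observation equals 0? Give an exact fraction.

15/91

obs 1: x=1 → posterior Beta(11/3, 3/2)
obs 2: x=1 → posterior Beta(14/3, 3/2)
obs 3: x=1 → posterior Beta(17/3, 3/2)
obs 4: x=1 → posterior Beta(20/3, 3/2)
obs 5: x=1 → posterior Beta(23/3, 3/2)
obs 6: x=1 → posterior Beta(26/3, 3/2)
obs 7: x=1 → posterior Beta(29/3, 3/2)
obs 8: x=1 → posterior Beta(32/3, 3/2)
obs 9: x=1 → posterior Beta(35/3, 3/2)
obs 10: x=1 → posterior Beta(38/3, 3/2)
obs 11: x=0 → posterior Beta(38/3, 5/2)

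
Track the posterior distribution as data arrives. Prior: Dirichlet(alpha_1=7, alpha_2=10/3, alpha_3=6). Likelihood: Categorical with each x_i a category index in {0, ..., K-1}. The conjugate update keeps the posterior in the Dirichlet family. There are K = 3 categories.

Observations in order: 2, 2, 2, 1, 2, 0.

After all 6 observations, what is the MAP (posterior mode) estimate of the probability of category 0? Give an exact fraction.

obs 1: x=2 → posterior Dirichlet(7, 10/3, 7)
obs 2: x=2 → posterior Dirichlet(7, 10/3, 8)
obs 3: x=2 → posterior Dirichlet(7, 10/3, 9)
obs 4: x=1 → posterior Dirichlet(7, 13/3, 9)
obs 5: x=2 → posterior Dirichlet(7, 13/3, 10)
obs 6: x=0 → posterior Dirichlet(8, 13/3, 10)

21/58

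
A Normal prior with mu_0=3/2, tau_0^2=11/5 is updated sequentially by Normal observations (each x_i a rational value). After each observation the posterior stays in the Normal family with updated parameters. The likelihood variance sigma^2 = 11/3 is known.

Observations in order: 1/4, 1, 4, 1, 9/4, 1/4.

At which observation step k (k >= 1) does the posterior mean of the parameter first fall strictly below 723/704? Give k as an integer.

obs 1: x=1/4 → posterior Normal(33/32, 11/8)
obs 2: x=1 → posterior Normal(45/44, 1)
obs 3: x=4 → posterior Normal(93/56, 11/14)
obs 4: x=1 → posterior Normal(105/68, 11/17)
obs 5: x=9/4 → posterior Normal(33/20, 11/20)
obs 6: x=1/4 → posterior Normal(135/92, 11/23)

k = 2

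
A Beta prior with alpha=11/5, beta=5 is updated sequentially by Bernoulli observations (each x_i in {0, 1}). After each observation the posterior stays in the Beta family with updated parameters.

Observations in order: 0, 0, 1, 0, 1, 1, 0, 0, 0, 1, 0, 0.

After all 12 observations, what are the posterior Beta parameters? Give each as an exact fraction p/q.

obs 1: x=0 → posterior Beta(11/5, 6)
obs 2: x=0 → posterior Beta(11/5, 7)
obs 3: x=1 → posterior Beta(16/5, 7)
obs 4: x=0 → posterior Beta(16/5, 8)
obs 5: x=1 → posterior Beta(21/5, 8)
obs 6: x=1 → posterior Beta(26/5, 8)
obs 7: x=0 → posterior Beta(26/5, 9)
obs 8: x=0 → posterior Beta(26/5, 10)
obs 9: x=0 → posterior Beta(26/5, 11)
obs 10: x=1 → posterior Beta(31/5, 11)
obs 11: x=0 → posterior Beta(31/5, 12)
obs 12: x=0 → posterior Beta(31/5, 13)

alpha=31/5, beta=13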